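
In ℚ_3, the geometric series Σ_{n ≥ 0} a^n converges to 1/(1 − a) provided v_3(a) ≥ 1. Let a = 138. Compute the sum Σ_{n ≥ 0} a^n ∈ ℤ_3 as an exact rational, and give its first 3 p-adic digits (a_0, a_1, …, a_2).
Σ a^n = 1/(1 − a) = -1/137;  first 3 digits = (1, 1, 1)

v_3(a) = 1 ≥ 1, so the series converges in ℤ_3 to 1/(1 − a) = 1/(1 − 138) = -1/137. Expand this rational in ℤ_3: compute digits iteratively via d_i = x_i mod 3, x_{i+1} = (x_i − d_i)/3. The first 3 digits are (1, 1, 1).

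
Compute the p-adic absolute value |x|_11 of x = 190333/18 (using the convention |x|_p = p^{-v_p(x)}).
|190333/18|_11 = 1/14641

Step 1 — compute v_11(x) by factoring powers of 11 out of the numerator and denominator: v_11(190333/18) = 4. Step 2 — apply |x|_p = p^{-v_p(x)} = 11^{-4} = 1/14641.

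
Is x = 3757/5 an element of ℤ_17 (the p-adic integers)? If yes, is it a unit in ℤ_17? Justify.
x ∈ ℤ_17 but not a unit; v_17(x) = 2 > 0

ℤ_17 = {x ∈ ℚ_17 : v_17(x) ≥ 0} and ℤ_17^× = {x ∈ ℤ_17 : v_17(x) = 0}. Here v_17(3757/5) = v_17(num) − v_17(den) = 2; compare against these criteria.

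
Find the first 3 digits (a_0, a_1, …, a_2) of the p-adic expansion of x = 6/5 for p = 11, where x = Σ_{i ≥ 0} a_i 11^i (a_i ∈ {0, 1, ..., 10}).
(a_0, …, a_2) = (10, 8, 8)

v_11(6/5) = 0 (numerator and denominator both coprime to 11), so x ∈ ℤ_11^×. Compute digits iteratively via a_i = x_i mod 11, x_{i+1} = (x_i − a_i)/11, with x_0 = x:
  x_0 = 6/5;  a_0 = 10;  x_1 = (x_0 − 10)/11 = -4/5
  x_1 = -4/5;  a_1 = 8;  x_2 = (x_1 − 8)/11 = -4/5
  x_2 = -4/5;  a_2 = 8;  x_3 = (x_2 − 8)/11 = -4/5
Digits: (10, 8, 8).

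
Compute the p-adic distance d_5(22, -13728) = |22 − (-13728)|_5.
d_5(22, -13728) = 1/625

Step 1 — x − y = 22 − (-13728) = 13750. Step 2 — v_5(13750) = 4 (factor: 13750 = (5^4 · 22); the sign does not affect v_p). Step 3 — |x − y|_5 = 5^{-4} = 1/625.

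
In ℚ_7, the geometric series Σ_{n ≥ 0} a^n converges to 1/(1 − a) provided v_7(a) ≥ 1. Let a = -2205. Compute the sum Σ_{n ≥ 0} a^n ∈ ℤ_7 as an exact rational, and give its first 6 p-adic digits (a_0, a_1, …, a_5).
Σ a^n = 1/(1 − a) = 1/2206;  first 6 digits = (1, 0, 4, 0, 1, 2)

v_7(a) = 2 ≥ 1, so the series converges in ℤ_7 to 1/(1 − a) = 1/(1 − (-2205)) = 1/2206. Expand this rational in ℤ_7: compute digits iteratively via d_i = x_i mod 7, x_{i+1} = (x_i − d_i)/7. The first 6 digits are (1, 0, 4, 0, 1, 2).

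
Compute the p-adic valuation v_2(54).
v_2(54) = 1

v_2(n) is the largest exponent k such that 2^k divides n. Factor out: 54 = 2^1 · 27. (Sign doesn't affect v_p.) So v_2(54) = 1.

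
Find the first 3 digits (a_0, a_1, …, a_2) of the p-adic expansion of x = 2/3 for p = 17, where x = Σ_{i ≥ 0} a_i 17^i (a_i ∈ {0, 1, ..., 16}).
(a_0, …, a_2) = (12, 5, 11)

v_17(2/3) = 0 (numerator and denominator both coprime to 17), so x ∈ ℤ_17^×. Compute digits iteratively via a_i = x_i mod 17, x_{i+1} = (x_i − a_i)/17, with x_0 = x:
  x_0 = 2/3;  a_0 = 12;  x_1 = (x_0 − 12)/17 = -2/3
  x_1 = -2/3;  a_1 = 5;  x_2 = (x_1 − 5)/17 = -1/3
  x_2 = -1/3;  a_2 = 11;  x_3 = (x_2 − 11)/17 = -2/3
Digits: (12, 5, 11).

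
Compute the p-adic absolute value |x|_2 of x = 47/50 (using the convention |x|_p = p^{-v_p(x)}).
|47/50|_2 = 2

Step 1 — compute v_2(x) by factoring powers of 2 out of the numerator and denominator: v_2(47/50) = -1. Step 2 — apply |x|_p = p^{-v_p(x)} = 2^{1} = 2.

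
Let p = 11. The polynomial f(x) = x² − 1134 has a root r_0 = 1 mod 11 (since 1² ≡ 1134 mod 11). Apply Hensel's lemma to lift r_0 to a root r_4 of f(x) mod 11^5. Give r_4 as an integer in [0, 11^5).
r_4 = 74196 (mod 161051)

Hensel's recurrence: r_{i+1} = r_i − f(r_i)·(f′(r_i))^{-1} mod 11^{i+2}, with f′(x) = 2x. Iterate:
  r_0 = 1 (mod 11)
  r_1 = 23 (mod 121)
  r_2 = 991 (mod 1331)
  r_3 = 991 (mod 14641)
  r_4 = 74196 (mod 161051)
Final: r_4 = 74196, and one checks f(r_4) ≡ 0 mod 11^5.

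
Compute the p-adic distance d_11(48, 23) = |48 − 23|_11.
d_11(48, 23) = 1

Step 1 — x − y = 48 − 23 = 25. Step 2 — v_11(25) = 0 (factor: 25 = (11^0 · 25); the sign does not affect v_p). Step 3 — |x − y|_11 = 11^{0} = 1.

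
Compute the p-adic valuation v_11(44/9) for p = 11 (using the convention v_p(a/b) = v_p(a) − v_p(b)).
v_11(44/9) = 1

Factor powers of 11 from the numerator and denominator of the reduced fraction: 44 = 11^1 · 4 and 9 = 11^0 · 9. Apply v_p(a/b) = v_p(a) − v_p(b): v_11(44/9) = 1 − 0 = 1.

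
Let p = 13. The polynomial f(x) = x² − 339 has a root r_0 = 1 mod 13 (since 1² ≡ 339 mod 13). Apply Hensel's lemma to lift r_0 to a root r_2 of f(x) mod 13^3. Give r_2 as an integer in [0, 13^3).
r_2 = 170 (mod 2197)

Hensel's recurrence: r_{i+1} = r_i − f(r_i)·(f′(r_i))^{-1} mod 13^{i+2}, with f′(x) = 2x. Iterate:
  r_0 = 1 (mod 13)
  r_1 = 1 (mod 169)
  r_2 = 170 (mod 2197)
Final: r_2 = 170, and one checks f(r_2) ≡ 0 mod 13^3.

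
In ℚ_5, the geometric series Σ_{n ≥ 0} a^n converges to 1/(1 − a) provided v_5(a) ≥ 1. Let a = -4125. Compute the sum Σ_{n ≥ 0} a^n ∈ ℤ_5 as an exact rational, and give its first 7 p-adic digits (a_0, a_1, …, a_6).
Σ a^n = 1/(1 − a) = 1/4126;  first 7 digits = (1, 0, 0, 2, 3, 3, 3)

v_5(a) = 3 ≥ 1, so the series converges in ℤ_5 to 1/(1 − a) = 1/(1 − (-4125)) = 1/4126. Expand this rational in ℤ_5: compute digits iteratively via d_i = x_i mod 5, x_{i+1} = (x_i − d_i)/5. The first 7 digits are (1, 0, 0, 2, 3, 3, 3).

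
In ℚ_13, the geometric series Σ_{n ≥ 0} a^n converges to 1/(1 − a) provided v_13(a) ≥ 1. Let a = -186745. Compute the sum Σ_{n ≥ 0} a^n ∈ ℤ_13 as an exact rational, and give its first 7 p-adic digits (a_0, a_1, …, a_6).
Σ a^n = 1/(1 − a) = 1/186746;  first 7 digits = (1, 0, 0, 6, 6, 12, 9)

v_13(a) = 3 ≥ 1, so the series converges in ℤ_13 to 1/(1 − a) = 1/(1 − (-186745)) = 1/186746. Expand this rational in ℤ_13: compute digits iteratively via d_i = x_i mod 13, x_{i+1} = (x_i − d_i)/13. The first 7 digits are (1, 0, 0, 6, 6, 12, 9).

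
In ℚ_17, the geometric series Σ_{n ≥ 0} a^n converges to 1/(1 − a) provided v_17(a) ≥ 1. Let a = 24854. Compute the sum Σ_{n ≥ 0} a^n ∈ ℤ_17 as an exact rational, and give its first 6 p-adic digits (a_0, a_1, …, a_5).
Σ a^n = 1/(1 − a) = -1/24853;  first 6 digits = (1, 0, 1, 5, 1, 10)

v_17(a) = 2 ≥ 1, so the series converges in ℤ_17 to 1/(1 − a) = 1/(1 − 24854) = -1/24853. Expand this rational in ℤ_17: compute digits iteratively via d_i = x_i mod 17, x_{i+1} = (x_i − d_i)/17. The first 6 digits are (1, 0, 1, 5, 1, 10).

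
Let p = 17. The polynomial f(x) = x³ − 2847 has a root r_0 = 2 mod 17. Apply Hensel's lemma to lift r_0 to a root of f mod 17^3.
r_2 = 3249 (mod 4913)

Hensel: r_{i+1} = r_i − f(r_i)/f′(r_i) mod 17^{i+2}, where f′(x) = 3x². Iterate:
  r_0 = 2 (mod 17)
  r_1 = 70 (mod 289)
  r_2 = 3249 (mod 4913)
Final: r = 3249 with f(r) ≡ 0 mod 17^3.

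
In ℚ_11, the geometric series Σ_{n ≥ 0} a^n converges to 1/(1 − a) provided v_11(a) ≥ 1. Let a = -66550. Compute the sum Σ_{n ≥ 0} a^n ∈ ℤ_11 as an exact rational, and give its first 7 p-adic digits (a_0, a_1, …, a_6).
Σ a^n = 1/(1 − a) = 1/66551;  first 7 digits = (1, 0, 0, 5, 6, 10, 2)

v_11(a) = 3 ≥ 1, so the series converges in ℤ_11 to 1/(1 − a) = 1/(1 − (-66550)) = 1/66551. Expand this rational in ℤ_11: compute digits iteratively via d_i = x_i mod 11, x_{i+1} = (x_i − d_i)/11. The first 7 digits are (1, 0, 0, 5, 6, 10, 2).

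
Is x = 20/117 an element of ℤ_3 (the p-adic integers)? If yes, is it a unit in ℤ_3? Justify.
x ∉ ℤ_3 (v_3(x) = -2 < 0)

ℤ_3 = {x ∈ ℚ_3 : v_3(x) ≥ 0} and ℤ_3^× = {x ∈ ℤ_3 : v_3(x) = 0}. Here v_3(20/117) = v_3(num) − v_3(den) = -2; compare against these criteria.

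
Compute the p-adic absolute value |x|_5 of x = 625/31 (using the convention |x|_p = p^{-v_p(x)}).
|625/31|_5 = 1/625

Step 1 — compute v_5(x) by factoring powers of 5 out of the numerator and denominator: v_5(625/31) = 4. Step 2 — apply |x|_p = p^{-v_p(x)} = 5^{-4} = 1/625.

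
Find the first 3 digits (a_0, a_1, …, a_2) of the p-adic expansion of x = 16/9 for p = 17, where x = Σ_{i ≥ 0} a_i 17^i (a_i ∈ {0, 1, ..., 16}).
(a_0, …, a_2) = (15, 3, 13)

v_17(16/9) = 0 (numerator and denominator both coprime to 17), so x ∈ ℤ_17^×. Compute digits iteratively via a_i = x_i mod 17, x_{i+1} = (x_i − a_i)/17, with x_0 = x:
  x_0 = 16/9;  a_0 = 15;  x_1 = (x_0 − 15)/17 = -7/9
  x_1 = -7/9;  a_1 = 3;  x_2 = (x_1 − 3)/17 = -2/9
  x_2 = -2/9;  a_2 = 13;  x_3 = (x_2 − 13)/17 = -7/9
Digits: (15, 3, 13).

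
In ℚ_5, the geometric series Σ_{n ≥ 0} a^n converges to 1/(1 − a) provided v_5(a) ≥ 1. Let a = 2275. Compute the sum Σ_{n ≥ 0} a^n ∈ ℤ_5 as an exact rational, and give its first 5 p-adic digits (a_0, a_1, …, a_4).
Σ a^n = 1/(1 − a) = -1/2274;  first 5 digits = (1, 0, 1, 3, 4)

v_5(a) = 2 ≥ 1, so the series converges in ℤ_5 to 1/(1 − a) = 1/(1 − 2275) = -1/2274. Expand this rational in ℤ_5: compute digits iteratively via d_i = x_i mod 5, x_{i+1} = (x_i − d_i)/5. The first 5 digits are (1, 0, 1, 3, 4).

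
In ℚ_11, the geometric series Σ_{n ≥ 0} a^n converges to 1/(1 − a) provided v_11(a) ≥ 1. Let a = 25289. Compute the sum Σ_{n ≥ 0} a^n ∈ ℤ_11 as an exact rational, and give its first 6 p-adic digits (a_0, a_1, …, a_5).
Σ a^n = 1/(1 − a) = -1/25288;  first 6 digits = (1, 0, 0, 8, 1, 0)

v_11(a) = 3 ≥ 1, so the series converges in ℤ_11 to 1/(1 − a) = 1/(1 − 25289) = -1/25288. Expand this rational in ℤ_11: compute digits iteratively via d_i = x_i mod 11, x_{i+1} = (x_i − d_i)/11. The first 6 digits are (1, 0, 0, 8, 1, 0).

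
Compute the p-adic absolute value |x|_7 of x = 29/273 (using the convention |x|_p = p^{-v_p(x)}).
|29/273|_7 = 7

Step 1 — compute v_7(x) by factoring powers of 7 out of the numerator and denominator: v_7(29/273) = -1. Step 2 — apply |x|_p = p^{-v_p(x)} = 7^{1} = 7.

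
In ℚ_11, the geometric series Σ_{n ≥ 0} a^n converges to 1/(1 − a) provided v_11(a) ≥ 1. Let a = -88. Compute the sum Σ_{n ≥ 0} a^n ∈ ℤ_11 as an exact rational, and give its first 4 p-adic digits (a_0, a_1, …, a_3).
Σ a^n = 1/(1 − a) = 1/89;  first 4 digits = (1, 3, 8, 10)

v_11(a) = 1 ≥ 1, so the series converges in ℤ_11 to 1/(1 − a) = 1/(1 − (-88)) = 1/89. Expand this rational in ℤ_11: compute digits iteratively via d_i = x_i mod 11, x_{i+1} = (x_i − d_i)/11. The first 4 digits are (1, 3, 8, 10).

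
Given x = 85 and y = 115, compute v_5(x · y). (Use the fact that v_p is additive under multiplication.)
v_5(9775) = 2

v_p(x) = 1 (factor: 85 = 5^1 · 17); v_p(y) = 1 (factor: 115 = 5^1 · 23). Additivity: v_p(xy) = v_p(x) + v_p(y) = 1 + 1 = 2. (Direct check: xy = 9775 = 5^2 · (391).)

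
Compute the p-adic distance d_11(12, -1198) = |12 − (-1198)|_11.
d_11(12, -1198) = 1/121

Step 1 — x − y = 12 − (-1198) = 1210. Step 2 — v_11(1210) = 2 (factor: 1210 = (11^2 · 10); the sign does not affect v_p). Step 3 — |x − y|_11 = 11^{-2} = 1/121.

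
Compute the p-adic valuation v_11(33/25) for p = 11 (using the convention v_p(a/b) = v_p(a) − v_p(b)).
v_11(33/25) = 1

Factor powers of 11 from the numerator and denominator of the reduced fraction: 33 = 11^1 · 3 and 25 = 11^0 · 25. Apply v_p(a/b) = v_p(a) − v_p(b): v_11(33/25) = 1 − 0 = 1.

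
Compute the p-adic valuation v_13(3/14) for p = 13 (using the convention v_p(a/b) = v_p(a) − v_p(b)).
v_13(3/14) = 0

Factor powers of 13 from the numerator and denominator of the reduced fraction: 3 = 13^0 · 3 and 14 = 13^0 · 14. Apply v_p(a/b) = v_p(a) − v_p(b): v_13(3/14) = 0 − 0 = 0.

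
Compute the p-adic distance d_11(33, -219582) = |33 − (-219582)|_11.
d_11(33, -219582) = 1/14641

Step 1 — x − y = 33 − (-219582) = 219615. Step 2 — v_11(219615) = 4 (factor: 219615 = (11^4 · 15); the sign does not affect v_p). Step 3 — |x − y|_11 = 11^{-4} = 1/14641.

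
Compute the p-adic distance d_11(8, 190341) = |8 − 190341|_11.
d_11(8, 190341) = 1/14641

Step 1 — x − y = 8 − 190341 = -190333. Step 2 — v_11(-190333) = 4 (factor: -190333 = −(11^4 · 13); the sign does not affect v_p). Step 3 — |x − y|_11 = 11^{-4} = 1/14641.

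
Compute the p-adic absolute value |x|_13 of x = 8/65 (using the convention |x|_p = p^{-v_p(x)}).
|8/65|_13 = 13

Step 1 — compute v_13(x) by factoring powers of 13 out of the numerator and denominator: v_13(8/65) = -1. Step 2 — apply |x|_p = p^{-v_p(x)} = 13^{1} = 13.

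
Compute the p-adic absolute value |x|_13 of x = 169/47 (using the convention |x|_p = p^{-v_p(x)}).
|169/47|_13 = 1/169

Step 1 — compute v_13(x) by factoring powers of 13 out of the numerator and denominator: v_13(169/47) = 2. Step 2 — apply |x|_p = p^{-v_p(x)} = 13^{-2} = 1/169.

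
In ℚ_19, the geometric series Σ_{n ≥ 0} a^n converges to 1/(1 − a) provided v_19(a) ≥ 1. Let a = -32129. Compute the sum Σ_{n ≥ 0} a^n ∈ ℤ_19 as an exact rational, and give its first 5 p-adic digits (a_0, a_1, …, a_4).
Σ a^n = 1/(1 − a) = 1/32130;  first 5 digits = (1, 0, 6, 14, 16)

v_19(a) = 2 ≥ 1, so the series converges in ℤ_19 to 1/(1 − a) = 1/(1 − (-32129)) = 1/32130. Expand this rational in ℤ_19: compute digits iteratively via d_i = x_i mod 19, x_{i+1} = (x_i − d_i)/19. The first 5 digits are (1, 0, 6, 14, 16).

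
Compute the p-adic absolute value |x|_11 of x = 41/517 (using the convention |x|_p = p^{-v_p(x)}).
|41/517|_11 = 11

Step 1 — compute v_11(x) by factoring powers of 11 out of the numerator and denominator: v_11(41/517) = -1. Step 2 — apply |x|_p = p^{-v_p(x)} = 11^{1} = 11.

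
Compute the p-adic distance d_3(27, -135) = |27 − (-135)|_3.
d_3(27, -135) = 1/81

Step 1 — x − y = 27 − (-135) = 162. Step 2 — v_3(162) = 4 (factor: 162 = (3^4 · 2); the sign does not affect v_p). Step 3 — |x − y|_3 = 3^{-4} = 1/81.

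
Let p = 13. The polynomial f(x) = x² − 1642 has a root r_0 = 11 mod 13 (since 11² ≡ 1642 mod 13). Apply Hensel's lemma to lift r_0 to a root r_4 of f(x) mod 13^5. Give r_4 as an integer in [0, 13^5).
r_4 = 336321 (mod 371293)

Hensel's recurrence: r_{i+1} = r_i − f(r_i)·(f′(r_i))^{-1} mod 13^{i+2}, with f′(x) = 2x. Iterate:
  r_0 = 11 (mod 13)
  r_1 = 11 (mod 169)
  r_2 = 180 (mod 2197)
  r_3 = 22150 (mod 28561)
  r_4 = 336321 (mod 371293)
Final: r_4 = 336321, and one checks f(r_4) ≡ 0 mod 13^5.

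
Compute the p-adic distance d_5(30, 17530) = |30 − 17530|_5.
d_5(30, 17530) = 1/625

Step 1 — x − y = 30 − 17530 = -17500. Step 2 — v_5(-17500) = 4 (factor: -17500 = −(5^4 · 28); the sign does not affect v_p). Step 3 — |x − y|_5 = 5^{-4} = 1/625.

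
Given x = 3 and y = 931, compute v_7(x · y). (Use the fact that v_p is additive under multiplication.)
v_7(2793) = 2

v_p(x) = 0 (factor: 3 = 7^0 · 3); v_p(y) = 2 (factor: 931 = 7^2 · 19). Additivity: v_p(xy) = v_p(x) + v_p(y) = 0 + 2 = 2. (Direct check: xy = 2793 = 7^2 · (57).)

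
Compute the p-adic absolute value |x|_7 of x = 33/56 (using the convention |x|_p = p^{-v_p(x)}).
|33/56|_7 = 7

Step 1 — compute v_7(x) by factoring powers of 7 out of the numerator and denominator: v_7(33/56) = -1. Step 2 — apply |x|_p = p^{-v_p(x)} = 7^{1} = 7.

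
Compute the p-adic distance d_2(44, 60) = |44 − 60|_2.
d_2(44, 60) = 1/16

Step 1 — x − y = 44 − 60 = -16. Step 2 — v_2(-16) = 4 (factor: -16 = −(2^4 · 1); the sign does not affect v_p). Step 3 — |x − y|_2 = 2^{-4} = 1/16.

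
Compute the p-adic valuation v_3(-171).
v_3(-171) = 2

v_3(n) is the largest exponent k such that 3^k divides n. Factor out: -171 = -3^2 · 19. (Sign doesn't affect v_p.) So v_3(-171) = 2.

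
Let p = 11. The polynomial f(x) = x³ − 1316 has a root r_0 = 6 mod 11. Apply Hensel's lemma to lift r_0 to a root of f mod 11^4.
r_3 = 1755 (mod 14641)

Hensel: r_{i+1} = r_i − f(r_i)/f′(r_i) mod 11^{i+2}, where f′(x) = 3x². Iterate:
  r_0 = 6 (mod 11)
  r_1 = 61 (mod 121)
  r_2 = 424 (mod 1331)
  r_3 = 1755 (mod 14641)
Final: r = 1755 with f(r) ≡ 0 mod 11^4.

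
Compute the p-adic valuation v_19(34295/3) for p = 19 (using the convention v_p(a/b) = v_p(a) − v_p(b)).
v_19(34295/3) = 3

Factor powers of 19 from the numerator and denominator of the reduced fraction: 34295 = 19^3 · 5 and 3 = 19^0 · 3. Apply v_p(a/b) = v_p(a) − v_p(b): v_19(34295/3) = 3 − 0 = 3.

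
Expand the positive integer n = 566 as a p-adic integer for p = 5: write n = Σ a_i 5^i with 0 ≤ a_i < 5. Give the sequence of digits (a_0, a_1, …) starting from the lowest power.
(a_0, a_1, …) = (1, 3, 2, 4)

Repeated division by 5 gives the digits low-to-high: 566 = 1 + 3·5^1 + 2·5^2 + 4·5^3. Digit sequence: (1, 3, 2, 4).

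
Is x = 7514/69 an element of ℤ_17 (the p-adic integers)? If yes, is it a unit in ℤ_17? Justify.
x ∈ ℤ_17 but not a unit; v_17(x) = 2 > 0

ℤ_17 = {x ∈ ℚ_17 : v_17(x) ≥ 0} and ℤ_17^× = {x ∈ ℤ_17 : v_17(x) = 0}. Here v_17(7514/69) = v_17(num) − v_17(den) = 2; compare against these criteria.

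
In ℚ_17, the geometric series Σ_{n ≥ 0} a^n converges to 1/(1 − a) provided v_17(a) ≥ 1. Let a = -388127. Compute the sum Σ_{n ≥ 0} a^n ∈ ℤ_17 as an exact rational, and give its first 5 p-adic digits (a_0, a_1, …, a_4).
Σ a^n = 1/(1 − a) = 1/388128;  first 5 digits = (1, 0, 0, 6, 12)

v_17(a) = 3 ≥ 1, so the series converges in ℤ_17 to 1/(1 − a) = 1/(1 − (-388127)) = 1/388128. Expand this rational in ℤ_17: compute digits iteratively via d_i = x_i mod 17, x_{i+1} = (x_i − d_i)/17. The first 5 digits are (1, 0, 0, 6, 12).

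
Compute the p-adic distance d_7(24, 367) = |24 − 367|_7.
d_7(24, 367) = 1/343

Step 1 — x − y = 24 − 367 = -343. Step 2 — v_7(-343) = 3 (factor: -343 = −(7^3 · 1); the sign does not affect v_p). Step 3 — |x − y|_7 = 7^{-3} = 1/343.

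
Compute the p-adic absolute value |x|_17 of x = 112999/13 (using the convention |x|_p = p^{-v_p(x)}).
|112999/13|_17 = 1/4913

Step 1 — compute v_17(x) by factoring powers of 17 out of the numerator and denominator: v_17(112999/13) = 3. Step 2 — apply |x|_p = p^{-v_p(x)} = 17^{-3} = 1/4913.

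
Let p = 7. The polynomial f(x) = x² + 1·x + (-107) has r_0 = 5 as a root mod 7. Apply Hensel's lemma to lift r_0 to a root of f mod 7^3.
r_2 = 257 (mod 343)

Hensel: r_{i+1} = r_i − f(r_i)·(f′(r_i))^{-1} mod 7^{i+2}, f′(x) = 2x + 1. Iterate:
  r_0 = 5 (mod 7)
  r_1 = 12 (mod 49)
  r_2 = 257 (mod 343)
Final: r = 257 satisfies f(r) ≡ 0 mod 7^3.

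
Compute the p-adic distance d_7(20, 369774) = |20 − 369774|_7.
d_7(20, 369774) = 1/16807

Step 1 — x − y = 20 − 369774 = -369754. Step 2 — v_7(-369754) = 5 (factor: -369754 = −(7^5 · 22); the sign does not affect v_p). Step 3 — |x − y|_7 = 7^{-5} = 1/16807.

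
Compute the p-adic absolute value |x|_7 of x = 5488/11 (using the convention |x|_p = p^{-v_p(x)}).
|5488/11|_7 = 1/343

Step 1 — compute v_7(x) by factoring powers of 7 out of the numerator and denominator: v_7(5488/11) = 3. Step 2 — apply |x|_p = p^{-v_p(x)} = 7^{-3} = 1/343.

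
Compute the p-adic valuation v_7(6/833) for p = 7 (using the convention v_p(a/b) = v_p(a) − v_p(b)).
v_7(6/833) = -2

Factor powers of 7 from the numerator and denominator of the reduced fraction: 6 = 7^0 · 6 and 833 = 7^2 · 17. Apply v_p(a/b) = v_p(a) − v_p(b): v_7(6/833) = 0 − 2 = -2.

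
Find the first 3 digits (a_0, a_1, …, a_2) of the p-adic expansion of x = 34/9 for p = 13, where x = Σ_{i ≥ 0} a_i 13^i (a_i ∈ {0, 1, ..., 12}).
(a_0, …, a_2) = (11, 11, 2)

v_13(34/9) = 0 (numerator and denominator both coprime to 13), so x ∈ ℤ_13^×. Compute digits iteratively via a_i = x_i mod 13, x_{i+1} = (x_i − a_i)/13, with x_0 = x:
  x_0 = 34/9;  a_0 = 11;  x_1 = (x_0 − 11)/13 = -5/9
  x_1 = -5/9;  a_1 = 11;  x_2 = (x_1 − 11)/13 = -8/9
  x_2 = -8/9;  a_2 = 2;  x_3 = (x_2 − 2)/13 = -2/9
Digits: (11, 11, 2).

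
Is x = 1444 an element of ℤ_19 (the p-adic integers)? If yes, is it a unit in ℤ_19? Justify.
x ∈ ℤ_19 but not a unit; v_19(x) = 2 > 0

ℤ_19 = {x ∈ ℚ_19 : v_19(x) ≥ 0} and ℤ_19^× = {x ∈ ℤ_19 : v_19(x) = 0}. Here v_19(1444) = v_19(num) − v_19(den) = 2; compare against these criteria.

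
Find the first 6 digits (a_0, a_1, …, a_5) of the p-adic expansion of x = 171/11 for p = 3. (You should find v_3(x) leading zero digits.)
(a_0, …, a_5) = (0, 0, 2, 1, 1, 2)

v_3(171/11) = 2, so a_0 = ... = a_1 = 0. Factor out: x = 3^2 · u with u = 19/11 a unit in ℤ_3. Expand u iteratively via a_{v+i} = u_i mod 3, u_{i+1} = (u_i − a_{v+i})/3:
  u_0 = 19/11;  a_2 = 2;  u_1 = (u_0 − 2)/3 = -1/11
  u_1 = -1/11;  a_3 = 1;  u_2 = (u_1 − 1)/3 = -4/11
  u_2 = -4/11;  a_4 = 1;  u_3 = (u_2 − 1)/3 = -5/11
  u_3 = -5/11;  a_5 = 2;  u_4 = (u_3 − 2)/3 = -9/11
Digits: (0, 0, 2, 1, 1, 2).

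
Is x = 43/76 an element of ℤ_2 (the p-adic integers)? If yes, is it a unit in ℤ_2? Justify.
x ∉ ℤ_2 (v_2(x) = -2 < 0)

ℤ_2 = {x ∈ ℚ_2 : v_2(x) ≥ 0} and ℤ_2^× = {x ∈ ℤ_2 : v_2(x) = 0}. Here v_2(43/76) = v_2(num) − v_2(den) = -2; compare against these criteria.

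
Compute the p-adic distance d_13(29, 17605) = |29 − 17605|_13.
d_13(29, 17605) = 1/2197

Step 1 — x − y = 29 − 17605 = -17576. Step 2 — v_13(-17576) = 3 (factor: -17576 = −(13^3 · 8); the sign does not affect v_p). Step 3 — |x − y|_13 = 13^{-3} = 1/2197.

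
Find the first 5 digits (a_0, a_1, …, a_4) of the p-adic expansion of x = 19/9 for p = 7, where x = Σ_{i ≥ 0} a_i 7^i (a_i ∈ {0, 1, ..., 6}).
(a_0, …, a_4) = (6, 1, 6, 3, 1)

v_7(19/9) = 0 (numerator and denominator both coprime to 7), so x ∈ ℤ_7^×. Compute digits iteratively via a_i = x_i mod 7, x_{i+1} = (x_i − a_i)/7, with x_0 = x:
  x_0 = 19/9;  a_0 = 6;  x_1 = (x_0 − 6)/7 = -5/9
  x_1 = -5/9;  a_1 = 1;  x_2 = (x_1 − 1)/7 = -2/9
  x_2 = -2/9;  a_2 = 6;  x_3 = (x_2 − 6)/7 = -8/9
  x_3 = -8/9;  a_3 = 3;  x_4 = (x_3 − 3)/7 = -5/9
  x_4 = -5/9;  a_4 = 1;  x_5 = (x_4 − 1)/7 = -2/9
Digits: (6, 1, 6, 3, 1).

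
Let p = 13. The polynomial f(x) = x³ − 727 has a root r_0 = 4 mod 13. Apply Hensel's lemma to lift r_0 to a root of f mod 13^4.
r_3 = 27512 (mod 28561)

Hensel: r_{i+1} = r_i − f(r_i)/f′(r_i) mod 13^{i+2}, where f′(x) = 3x². Iterate:
  r_0 = 4 (mod 13)
  r_1 = 134 (mod 169)
  r_2 = 1148 (mod 2197)
  r_3 = 27512 (mod 28561)
Final: r = 27512 with f(r) ≡ 0 mod 13^4.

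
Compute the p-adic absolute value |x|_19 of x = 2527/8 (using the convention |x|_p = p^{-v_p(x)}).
|2527/8|_19 = 1/361

Step 1 — compute v_19(x) by factoring powers of 19 out of the numerator and denominator: v_19(2527/8) = 2. Step 2 — apply |x|_p = p^{-v_p(x)} = 19^{-2} = 1/361.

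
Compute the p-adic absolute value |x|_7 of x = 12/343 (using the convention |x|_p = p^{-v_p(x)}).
|12/343|_7 = 343

Step 1 — compute v_7(x) by factoring powers of 7 out of the numerator and denominator: v_7(12/343) = -3. Step 2 — apply |x|_p = p^{-v_p(x)} = 7^{3} = 343.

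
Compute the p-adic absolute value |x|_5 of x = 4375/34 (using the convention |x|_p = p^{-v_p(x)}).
|4375/34|_5 = 1/625

Step 1 — compute v_5(x) by factoring powers of 5 out of the numerator and denominator: v_5(4375/34) = 4. Step 2 — apply |x|_p = p^{-v_p(x)} = 5^{-4} = 1/625.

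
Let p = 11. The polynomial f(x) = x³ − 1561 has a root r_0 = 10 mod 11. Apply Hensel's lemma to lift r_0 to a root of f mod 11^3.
r_2 = 681 (mod 1331)

Hensel: r_{i+1} = r_i − f(r_i)/f′(r_i) mod 11^{i+2}, where f′(x) = 3x². Iterate:
  r_0 = 10 (mod 11)
  r_1 = 76 (mod 121)
  r_2 = 681 (mod 1331)
Final: r = 681 with f(r) ≡ 0 mod 11^3.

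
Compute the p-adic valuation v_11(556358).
v_11(556358) = 4

v_11(n) is the largest exponent k such that 11^k divides n. Factor out: 556358 = 11^4 · 38. (Sign doesn't affect v_p.) So v_11(556358) = 4.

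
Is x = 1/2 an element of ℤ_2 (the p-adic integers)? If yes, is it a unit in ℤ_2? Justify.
x ∉ ℤ_2 (v_2(x) = -1 < 0)

ℤ_2 = {x ∈ ℚ_2 : v_2(x) ≥ 0} and ℤ_2^× = {x ∈ ℤ_2 : v_2(x) = 0}. Here v_2(1/2) = v_2(num) − v_2(den) = -1; compare against these criteria.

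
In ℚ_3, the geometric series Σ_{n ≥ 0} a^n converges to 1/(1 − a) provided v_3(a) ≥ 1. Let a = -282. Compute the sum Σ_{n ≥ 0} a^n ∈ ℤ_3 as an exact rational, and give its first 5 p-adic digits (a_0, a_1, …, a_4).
Σ a^n = 1/(1 − a) = 1/283;  first 5 digits = (1, 2, 2, 2, 0)

v_3(a) = 1 ≥ 1, so the series converges in ℤ_3 to 1/(1 − a) = 1/(1 − (-282)) = 1/283. Expand this rational in ℤ_3: compute digits iteratively via d_i = x_i mod 3, x_{i+1} = (x_i − d_i)/3. The first 5 digits are (1, 2, 2, 2, 0).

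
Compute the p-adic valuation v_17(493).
v_17(493) = 1

v_17(n) is the largest exponent k such that 17^k divides n. Factor out: 493 = 17^1 · 29. (Sign doesn't affect v_p.) So v_17(493) = 1.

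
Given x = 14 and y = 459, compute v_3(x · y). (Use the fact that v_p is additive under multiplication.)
v_3(6426) = 3

v_p(x) = 0 (factor: 14 = 3^0 · 14); v_p(y) = 3 (factor: 459 = 3^3 · 17). Additivity: v_p(xy) = v_p(x) + v_p(y) = 0 + 3 = 3. (Direct check: xy = 6426 = 3^3 · (238).)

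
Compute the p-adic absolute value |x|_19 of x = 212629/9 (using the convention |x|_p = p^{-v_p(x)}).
|212629/9|_19 = 1/6859

Step 1 — compute v_19(x) by factoring powers of 19 out of the numerator and denominator: v_19(212629/9) = 3. Step 2 — apply |x|_p = p^{-v_p(x)} = 19^{-3} = 1/6859.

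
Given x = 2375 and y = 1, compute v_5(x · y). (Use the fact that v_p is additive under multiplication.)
v_5(2375) = 3

v_p(x) = 3 (factor: 2375 = 5^3 · 19); v_p(y) = 0 (factor: 1 = 5^0 · 1). Additivity: v_p(xy) = v_p(x) + v_p(y) = 3 + 0 = 3. (Direct check: xy = 2375 = 5^3 · (19).)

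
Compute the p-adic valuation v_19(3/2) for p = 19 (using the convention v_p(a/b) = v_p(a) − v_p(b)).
v_19(3/2) = 0

Factor powers of 19 from the numerator and denominator of the reduced fraction: 3 = 19^0 · 3 and 2 = 19^0 · 2. Apply v_p(a/b) = v_p(a) − v_p(b): v_19(3/2) = 0 − 0 = 0.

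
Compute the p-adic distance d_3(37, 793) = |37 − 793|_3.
d_3(37, 793) = 1/27

Step 1 — x − y = 37 − 793 = -756. Step 2 — v_3(-756) = 3 (factor: -756 = −(3^3 · 28); the sign does not affect v_p). Step 3 — |x − y|_3 = 3^{-3} = 1/27.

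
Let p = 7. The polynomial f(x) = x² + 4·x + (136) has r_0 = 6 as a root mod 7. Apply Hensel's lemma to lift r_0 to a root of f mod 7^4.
r_3 = 594 (mod 2401)

Hensel: r_{i+1} = r_i − f(r_i)·(f′(r_i))^{-1} mod 7^{i+2}, f′(x) = 2x + 4. Iterate:
  r_0 = 6 (mod 7)
  r_1 = 6 (mod 49)
  r_2 = 251 (mod 343)
  r_3 = 594 (mod 2401)
Final: r = 594 satisfies f(r) ≡ 0 mod 7^4.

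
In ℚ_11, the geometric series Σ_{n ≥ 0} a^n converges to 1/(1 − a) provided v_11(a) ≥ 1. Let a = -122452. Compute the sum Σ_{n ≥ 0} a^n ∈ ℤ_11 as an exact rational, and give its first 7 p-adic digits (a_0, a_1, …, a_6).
Σ a^n = 1/(1 − a) = 1/122453;  first 7 digits = (1, 0, 0, 7, 2, 10, 4)

v_11(a) = 3 ≥ 1, so the series converges in ℤ_11 to 1/(1 − a) = 1/(1 − (-122452)) = 1/122453. Expand this rational in ℤ_11: compute digits iteratively via d_i = x_i mod 11, x_{i+1} = (x_i − d_i)/11. The first 7 digits are (1, 0, 0, 7, 2, 10, 4).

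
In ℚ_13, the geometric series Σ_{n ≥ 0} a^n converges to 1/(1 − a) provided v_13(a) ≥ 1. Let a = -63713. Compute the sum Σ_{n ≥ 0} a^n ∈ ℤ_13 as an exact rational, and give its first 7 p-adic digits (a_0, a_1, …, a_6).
Σ a^n = 1/(1 − a) = 1/63714;  first 7 digits = (1, 0, 0, 10, 10, 12, 8)

v_13(a) = 3 ≥ 1, so the series converges in ℤ_13 to 1/(1 − a) = 1/(1 − (-63713)) = 1/63714. Expand this rational in ℤ_13: compute digits iteratively via d_i = x_i mod 13, x_{i+1} = (x_i − d_i)/13. The first 7 digits are (1, 0, 0, 10, 10, 12, 8).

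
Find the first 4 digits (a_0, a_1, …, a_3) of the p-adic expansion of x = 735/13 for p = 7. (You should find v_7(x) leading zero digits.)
(a_0, …, a_3) = (0, 0, 6, 2)

v_7(735/13) = 2, so a_0 = ... = a_1 = 0. Factor out: x = 7^2 · u with u = 15/13 a unit in ℤ_7. Expand u iteratively via a_{v+i} = u_i mod 7, u_{i+1} = (u_i − a_{v+i})/7:
  u_0 = 15/13;  a_2 = 6;  u_1 = (u_0 − 6)/7 = -9/13
  u_1 = -9/13;  a_3 = 2;  u_2 = (u_1 − 2)/7 = -5/13
Digits: (0, 0, 6, 2).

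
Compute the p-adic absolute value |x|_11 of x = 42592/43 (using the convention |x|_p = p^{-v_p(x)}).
|42592/43|_11 = 1/1331

Step 1 — compute v_11(x) by factoring powers of 11 out of the numerator and denominator: v_11(42592/43) = 3. Step 2 — apply |x|_p = p^{-v_p(x)} = 11^{-3} = 1/1331.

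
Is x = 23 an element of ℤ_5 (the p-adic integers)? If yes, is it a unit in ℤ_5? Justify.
x ∈ ℤ_5^× (unit); v_5(x) = 0

ℤ_5 = {x ∈ ℚ_5 : v_5(x) ≥ 0} and ℤ_5^× = {x ∈ ℤ_5 : v_5(x) = 0}. Here v_5(23) = v_5(num) − v_5(den) = 0; compare against these criteria.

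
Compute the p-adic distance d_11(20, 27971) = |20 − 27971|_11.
d_11(20, 27971) = 1/1331

Step 1 — x − y = 20 − 27971 = -27951. Step 2 — v_11(-27951) = 3 (factor: -27951 = −(11^3 · 21); the sign does not affect v_p). Step 3 — |x − y|_11 = 11^{-3} = 1/1331.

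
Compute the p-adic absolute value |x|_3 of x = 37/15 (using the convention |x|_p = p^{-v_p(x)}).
|37/15|_3 = 3

Step 1 — compute v_3(x) by factoring powers of 3 out of the numerator and denominator: v_3(37/15) = -1. Step 2 — apply |x|_p = p^{-v_p(x)} = 3^{1} = 3.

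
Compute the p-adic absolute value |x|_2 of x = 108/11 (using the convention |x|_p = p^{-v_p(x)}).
|108/11|_2 = 1/4

Step 1 — compute v_2(x) by factoring powers of 2 out of the numerator and denominator: v_2(108/11) = 2. Step 2 — apply |x|_p = p^{-v_p(x)} = 2^{-2} = 1/4.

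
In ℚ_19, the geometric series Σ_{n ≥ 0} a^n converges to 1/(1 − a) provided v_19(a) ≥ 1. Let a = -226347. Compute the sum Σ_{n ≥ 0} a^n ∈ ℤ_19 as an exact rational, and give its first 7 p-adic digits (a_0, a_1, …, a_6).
Σ a^n = 1/(1 − a) = 1/226348;  first 7 digits = (1, 0, 0, 5, 17, 18, 5)

v_19(a) = 3 ≥ 1, so the series converges in ℤ_19 to 1/(1 − a) = 1/(1 − (-226347)) = 1/226348. Expand this rational in ℤ_19: compute digits iteratively via d_i = x_i mod 19, x_{i+1} = (x_i − d_i)/19. The first 7 digits are (1, 0, 0, 5, 17, 18, 5).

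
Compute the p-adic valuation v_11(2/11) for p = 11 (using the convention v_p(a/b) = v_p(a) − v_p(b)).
v_11(2/11) = -1

Factor powers of 11 from the numerator and denominator of the reduced fraction: 2 = 11^0 · 2 and 11 = 11^1 · 1. Apply v_p(a/b) = v_p(a) − v_p(b): v_11(2/11) = 0 − 1 = -1.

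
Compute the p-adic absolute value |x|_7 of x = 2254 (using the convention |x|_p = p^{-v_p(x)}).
|2254|_7 = 1/49

Step 1 — compute v_7(x) by factoring powers of 7 out of the numerator and denominator: v_7(2254) = 2. Step 2 — apply |x|_p = p^{-v_p(x)} = 7^{-2} = 1/49.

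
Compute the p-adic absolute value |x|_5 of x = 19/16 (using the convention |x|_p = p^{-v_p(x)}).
|19/16|_5 = 1

Step 1 — compute v_5(x) by factoring powers of 5 out of the numerator and denominator: v_5(19/16) = 0. Step 2 — apply |x|_p = p^{-v_p(x)} = 5^{0} = 1.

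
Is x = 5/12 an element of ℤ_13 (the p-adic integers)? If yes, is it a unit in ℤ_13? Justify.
x ∈ ℤ_13^× (unit); v_13(x) = 0

ℤ_13 = {x ∈ ℚ_13 : v_13(x) ≥ 0} and ℤ_13^× = {x ∈ ℤ_13 : v_13(x) = 0}. Here v_13(5/12) = v_13(num) − v_13(den) = 0; compare against these criteria.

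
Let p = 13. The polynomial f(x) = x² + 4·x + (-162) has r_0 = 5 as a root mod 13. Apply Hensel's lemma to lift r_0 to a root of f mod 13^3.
r_2 = 291 (mod 2197)

Hensel: r_{i+1} = r_i − f(r_i)·(f′(r_i))^{-1} mod 13^{i+2}, f′(x) = 2x + 4. Iterate:
  r_0 = 5 (mod 13)
  r_1 = 122 (mod 169)
  r_2 = 291 (mod 2197)
Final: r = 291 satisfies f(r) ≡ 0 mod 13^3.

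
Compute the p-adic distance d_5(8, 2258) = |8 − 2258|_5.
d_5(8, 2258) = 1/125

Step 1 — x − y = 8 − 2258 = -2250. Step 2 — v_5(-2250) = 3 (factor: -2250 = −(5^3 · 18); the sign does not affect v_p). Step 3 — |x − y|_5 = 5^{-3} = 1/125.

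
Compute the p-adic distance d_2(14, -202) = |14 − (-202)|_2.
d_2(14, -202) = 1/8

Step 1 — x − y = 14 − (-202) = 216. Step 2 — v_2(216) = 3 (factor: 216 = (2^3 · 27); the sign does not affect v_p). Step 3 — |x − y|_2 = 2^{-3} = 1/8.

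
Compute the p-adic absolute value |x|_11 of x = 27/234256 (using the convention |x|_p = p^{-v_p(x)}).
|27/234256|_11 = 14641

Step 1 — compute v_11(x) by factoring powers of 11 out of the numerator and denominator: v_11(27/234256) = -4. Step 2 — apply |x|_p = p^{-v_p(x)} = 11^{4} = 14641.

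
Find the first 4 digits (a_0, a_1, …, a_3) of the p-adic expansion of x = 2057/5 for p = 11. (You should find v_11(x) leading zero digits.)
(a_0, …, a_3) = (0, 0, 10, 6)

v_11(2057/5) = 2, so a_0 = ... = a_1 = 0. Factor out: x = 11^2 · u with u = 17/5 a unit in ℤ_11. Expand u iteratively via a_{v+i} = u_i mod 11, u_{i+1} = (u_i − a_{v+i})/11:
  u_0 = 17/5;  a_2 = 10;  u_1 = (u_0 − 10)/11 = -3/5
  u_1 = -3/5;  a_3 = 6;  u_2 = (u_1 − 6)/11 = -3/5
Digits: (0, 0, 10, 6).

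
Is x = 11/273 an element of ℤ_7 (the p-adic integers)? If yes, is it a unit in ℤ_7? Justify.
x ∉ ℤ_7 (v_7(x) = -1 < 0)

ℤ_7 = {x ∈ ℚ_7 : v_7(x) ≥ 0} and ℤ_7^× = {x ∈ ℤ_7 : v_7(x) = 0}. Here v_7(11/273) = v_7(num) − v_7(den) = -1; compare against these criteria.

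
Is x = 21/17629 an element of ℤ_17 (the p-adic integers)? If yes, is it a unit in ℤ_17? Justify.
x ∉ ℤ_17 (v_17(x) = -2 < 0)

ℤ_17 = {x ∈ ℚ_17 : v_17(x) ≥ 0} and ℤ_17^× = {x ∈ ℤ_17 : v_17(x) = 0}. Here v_17(21/17629) = v_17(num) − v_17(den) = -2; compare against these criteria.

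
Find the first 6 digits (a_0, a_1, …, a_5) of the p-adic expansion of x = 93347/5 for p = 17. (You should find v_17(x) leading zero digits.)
(a_0, …, a_5) = (0, 0, 0, 14, 13, 6)

v_17(93347/5) = 3, so a_0 = ... = a_2 = 0. Factor out: x = 17^3 · u with u = 19/5 a unit in ℤ_17. Expand u iteratively via a_{v+i} = u_i mod 17, u_{i+1} = (u_i − a_{v+i})/17:
  u_0 = 19/5;  a_3 = 14;  u_1 = (u_0 − 14)/17 = -3/5
  u_1 = -3/5;  a_4 = 13;  u_2 = (u_1 − 13)/17 = -4/5
  u_2 = -4/5;  a_5 = 6;  u_3 = (u_2 − 6)/17 = -2/5
Digits: (0, 0, 0, 14, 13, 6).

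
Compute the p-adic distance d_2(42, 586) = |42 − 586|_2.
d_2(42, 586) = 1/32

Step 1 — x − y = 42 − 586 = -544. Step 2 — v_2(-544) = 5 (factor: -544 = −(2^5 · 17); the sign does not affect v_p). Step 3 — |x − y|_2 = 2^{-5} = 1/32.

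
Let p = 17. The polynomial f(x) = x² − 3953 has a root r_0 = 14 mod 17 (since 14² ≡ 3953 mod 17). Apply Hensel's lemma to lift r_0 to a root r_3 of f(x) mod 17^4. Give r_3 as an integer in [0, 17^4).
r_3 = 32960 (mod 83521)

Hensel's recurrence: r_{i+1} = r_i − f(r_i)·(f′(r_i))^{-1} mod 17^{i+2}, with f′(x) = 2x. Iterate:
  r_0 = 14 (mod 17)
  r_1 = 14 (mod 289)
  r_2 = 3482 (mod 4913)
  r_3 = 32960 (mod 83521)
Final: r_3 = 32960, and one checks f(r_3) ≡ 0 mod 17^4.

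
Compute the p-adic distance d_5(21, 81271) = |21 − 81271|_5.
d_5(21, 81271) = 1/3125

Step 1 — x − y = 21 − 81271 = -81250. Step 2 — v_5(-81250) = 5 (factor: -81250 = −(5^5 · 26); the sign does not affect v_p). Step 3 — |x − y|_5 = 5^{-5} = 1/3125.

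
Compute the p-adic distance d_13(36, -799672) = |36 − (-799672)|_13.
d_13(36, -799672) = 1/28561

Step 1 — x − y = 36 − (-799672) = 799708. Step 2 — v_13(799708) = 4 (factor: 799708 = (13^4 · 28); the sign does not affect v_p). Step 3 — |x − y|_13 = 13^{-4} = 1/28561.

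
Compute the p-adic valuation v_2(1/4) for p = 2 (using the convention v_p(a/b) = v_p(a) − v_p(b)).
v_2(1/4) = -2

Factor powers of 2 from the numerator and denominator of the reduced fraction: 1 = 2^0 · 1 and 4 = 2^2 · 1. Apply v_p(a/b) = v_p(a) − v_p(b): v_2(1/4) = 0 − 2 = -2.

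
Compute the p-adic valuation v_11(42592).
v_11(42592) = 3

v_11(n) is the largest exponent k such that 11^k divides n. Factor out: 42592 = 11^3 · 32. (Sign doesn't affect v_p.) So v_11(42592) = 3.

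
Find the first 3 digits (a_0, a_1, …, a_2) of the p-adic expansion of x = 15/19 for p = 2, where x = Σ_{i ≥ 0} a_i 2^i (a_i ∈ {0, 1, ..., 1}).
(a_0, …, a_2) = (1, 0, 1)

v_2(15/19) = 0 (numerator and denominator both coprime to 2), so x ∈ ℤ_2^×. Compute digits iteratively via a_i = x_i mod 2, x_{i+1} = (x_i − a_i)/2, with x_0 = x:
  x_0 = 15/19;  a_0 = 1;  x_1 = (x_0 − 1)/2 = -2/19
  x_1 = -2/19;  a_1 = 0;  x_2 = (x_1 − 0)/2 = -1/19
  x_2 = -1/19;  a_2 = 1;  x_3 = (x_2 − 1)/2 = -10/19
Digits: (1, 0, 1).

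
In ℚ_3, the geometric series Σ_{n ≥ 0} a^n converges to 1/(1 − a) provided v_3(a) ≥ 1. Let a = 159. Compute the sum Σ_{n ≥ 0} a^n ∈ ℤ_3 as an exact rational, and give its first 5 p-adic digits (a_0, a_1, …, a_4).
Σ a^n = 1/(1 − a) = -1/158;  first 5 digits = (1, 2, 0, 2, 2)

v_3(a) = 1 ≥ 1, so the series converges in ℤ_3 to 1/(1 − a) = 1/(1 − 159) = -1/158. Expand this rational in ℤ_3: compute digits iteratively via d_i = x_i mod 3, x_{i+1} = (x_i − d_i)/3. The first 5 digits are (1, 2, 0, 2, 2).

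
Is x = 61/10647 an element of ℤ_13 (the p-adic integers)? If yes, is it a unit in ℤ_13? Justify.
x ∉ ℤ_13 (v_13(x) = -2 < 0)

ℤ_13 = {x ∈ ℚ_13 : v_13(x) ≥ 0} and ℤ_13^× = {x ∈ ℤ_13 : v_13(x) = 0}. Here v_13(61/10647) = v_13(num) − v_13(den) = -2; compare against these criteria.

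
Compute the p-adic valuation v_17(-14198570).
v_17(-14198570) = 5

v_17(n) is the largest exponent k such that 17^k divides n. Factor out: -14198570 = -17^5 · 10. (Sign doesn't affect v_p.) So v_17(-14198570) = 5.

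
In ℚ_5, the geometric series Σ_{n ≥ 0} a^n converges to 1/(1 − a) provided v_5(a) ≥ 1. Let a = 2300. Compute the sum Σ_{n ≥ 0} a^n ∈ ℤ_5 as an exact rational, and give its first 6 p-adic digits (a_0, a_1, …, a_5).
Σ a^n = 1/(1 − a) = -1/2299;  first 6 digits = (1, 0, 2, 3, 2, 3)

v_5(a) = 2 ≥ 1, so the series converges in ℤ_5 to 1/(1 − a) = 1/(1 − 2300) = -1/2299. Expand this rational in ℤ_5: compute digits iteratively via d_i = x_i mod 5, x_{i+1} = (x_i − d_i)/5. The first 6 digits are (1, 0, 2, 3, 2, 3).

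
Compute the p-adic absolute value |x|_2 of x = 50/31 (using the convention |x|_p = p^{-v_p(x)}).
|50/31|_2 = 1/2

Step 1 — compute v_2(x) by factoring powers of 2 out of the numerator and denominator: v_2(50/31) = 1. Step 2 — apply |x|_p = p^{-v_p(x)} = 2^{-1} = 1/2.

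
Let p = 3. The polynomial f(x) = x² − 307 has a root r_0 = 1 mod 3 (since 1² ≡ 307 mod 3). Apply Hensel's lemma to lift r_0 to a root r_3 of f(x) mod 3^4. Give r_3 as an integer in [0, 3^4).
r_3 = 73 (mod 81)

Hensel's recurrence: r_{i+1} = r_i − f(r_i)·(f′(r_i))^{-1} mod 3^{i+2}, with f′(x) = 2x. Iterate:
  r_0 = 1 (mod 3)
  r_1 = 1 (mod 9)
  r_2 = 19 (mod 27)
  r_3 = 73 (mod 81)
Final: r_3 = 73, and one checks f(r_3) ≡ 0 mod 3^4.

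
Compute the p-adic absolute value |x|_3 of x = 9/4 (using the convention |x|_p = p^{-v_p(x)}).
|9/4|_3 = 1/9

Step 1 — compute v_3(x) by factoring powers of 3 out of the numerator and denominator: v_3(9/4) = 2. Step 2 — apply |x|_p = p^{-v_p(x)} = 3^{-2} = 1/9.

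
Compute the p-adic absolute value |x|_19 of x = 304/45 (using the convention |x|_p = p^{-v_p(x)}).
|304/45|_19 = 1/19

Step 1 — compute v_19(x) by factoring powers of 19 out of the numerator and denominator: v_19(304/45) = 1. Step 2 — apply |x|_p = p^{-v_p(x)} = 19^{-1} = 1/19.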